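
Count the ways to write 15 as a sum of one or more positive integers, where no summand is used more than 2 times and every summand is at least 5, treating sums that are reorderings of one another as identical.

Listing the qualifying partitions of 15:
15
10,5
9,6
8,7
That's 4 in total.

4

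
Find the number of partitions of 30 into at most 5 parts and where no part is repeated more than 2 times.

Counting exhaustively, 599 partitions satisfy the conditions.

599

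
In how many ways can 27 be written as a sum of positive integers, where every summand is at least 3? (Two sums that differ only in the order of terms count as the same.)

Enumerating by decreasing first part gives 191 partitions in all.

191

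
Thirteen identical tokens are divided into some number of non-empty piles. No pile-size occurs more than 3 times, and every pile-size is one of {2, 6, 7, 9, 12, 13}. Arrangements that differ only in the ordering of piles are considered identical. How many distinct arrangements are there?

Listing the qualifying partitions of 13:
13
9, 2, 2
7, 6
7, 2, 2, 2

4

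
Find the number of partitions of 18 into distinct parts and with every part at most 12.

36

There are too many to list fully; the first 12 (by largest part) are:
6, 12
1, 5, 12
2, 4, 12
1, 2, 3, 12
7, 11
1, 6, 11
2, 5, 11
3, 4, 11
1, 2, 4, 11
8, 10
1, 7, 10
2, 6, 10
…and 24 more, for 36 total.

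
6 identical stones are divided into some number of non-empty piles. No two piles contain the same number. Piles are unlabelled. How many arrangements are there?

4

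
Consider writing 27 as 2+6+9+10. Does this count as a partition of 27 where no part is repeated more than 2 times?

Yes

The parts sum to 27, and the condition 'no summand is used more than 2 times' holds.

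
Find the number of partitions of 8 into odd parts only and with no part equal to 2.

Listing the qualifying partitions of 8:
7, 1
5, 3
5, 1, 1, 1
3, 3, 1, 1
3, 1, 1, 1, 1, 1
1, 1, 1, 1, 1, 1, 1, 1

6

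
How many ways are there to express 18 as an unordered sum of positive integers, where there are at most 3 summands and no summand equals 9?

There are too many to list fully; the first 12 (by largest part) are:
18
17, 1
16, 2
16, 1, 1
15, 3
15, 2, 1
14, 4
14, 3, 1
14, 2, 2
13, 5
13, 4, 1
13, 3, 2
…and 20 more, for 32 total.

32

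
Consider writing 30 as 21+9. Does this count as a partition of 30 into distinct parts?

The parts sum to 30, and the condition 'all summands are distinct' holds.

Yes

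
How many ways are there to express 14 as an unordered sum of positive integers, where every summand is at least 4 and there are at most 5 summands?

7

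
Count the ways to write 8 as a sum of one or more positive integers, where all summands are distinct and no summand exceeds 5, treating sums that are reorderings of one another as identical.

3

Listing the qualifying partitions of 8:
5 + 3
5 + 2 + 1
4 + 3 + 1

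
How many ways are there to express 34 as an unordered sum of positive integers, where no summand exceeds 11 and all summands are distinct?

A partial list (first 12 by largest part):
11, 10, 9, 4
11, 10, 9, 3, 1
11, 10, 8, 5
11, 10, 8, 4, 1
11, 10, 8, 3, 2
11, 10, 7, 6
11, 10, 7, 5, 1
11, 10, 7, 4, 2
11, 10, 7, 3, 2, 1
11, 10, 6, 5, 2
11, 10, 6, 4, 3
11, 10, 6, 4, 2, 1
…and 57 more, for 69 total.

69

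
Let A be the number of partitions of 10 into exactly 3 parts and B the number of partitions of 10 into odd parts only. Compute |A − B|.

2

Partitions of 10 into exactly 3 parts: 8.
Partitions of 10 into odd parts only: 10.
|8 − 10| = 2.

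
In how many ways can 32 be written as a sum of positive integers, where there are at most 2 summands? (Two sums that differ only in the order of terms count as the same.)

17

They are:
32
1,31
2,30
3,29
4,28
5,27
6,26
7,25
8,24
9,23
10,22
11,21
12,20
13,19
14,18
15,17
16,16
Counting gives 17.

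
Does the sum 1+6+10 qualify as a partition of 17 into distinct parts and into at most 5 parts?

Yes

The parts sum to 17, and the condition 'all summands are distinct' holds; the condition 'there are at most 5 summands' holds.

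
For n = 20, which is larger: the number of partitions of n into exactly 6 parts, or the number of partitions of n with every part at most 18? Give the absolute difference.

535

Partitions of 20 into exactly 6 parts: 90.
Partitions of 20 with every part at most 18: 625.
|90 − 625| = 535.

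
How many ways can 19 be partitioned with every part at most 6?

235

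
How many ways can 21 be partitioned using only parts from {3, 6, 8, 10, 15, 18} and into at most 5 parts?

Listing the qualifying partitions of 21:
3,18
6,15
3,3,15
3,8,10
3,6,6,6
3,3,3,6,6
Counting gives 6.

6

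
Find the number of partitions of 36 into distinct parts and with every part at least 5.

Direct enumeration gives 75 partitions.

75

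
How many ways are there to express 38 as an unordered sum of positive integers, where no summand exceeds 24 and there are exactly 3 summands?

78

Counting exhaustively, 78 partitions satisfy the conditions.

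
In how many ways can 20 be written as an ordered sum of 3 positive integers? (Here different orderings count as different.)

By stars and bars with positive parts, the count is C(19,2) = 171.

171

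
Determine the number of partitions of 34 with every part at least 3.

660

Counting exhaustively, 660 partitions satisfy the conditions.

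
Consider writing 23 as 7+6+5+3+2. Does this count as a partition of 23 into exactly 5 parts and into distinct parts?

Yes

The parts sum to 23, and the condition 'there are exactly 5 summands' holds; the condition 'all summands are distinct' holds.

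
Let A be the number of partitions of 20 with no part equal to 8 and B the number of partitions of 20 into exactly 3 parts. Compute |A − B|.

517

Partitions of 20 with no part equal to 8: 550.
Partitions of 20 into exactly 3 parts: 33.
|550 − 33| = 517.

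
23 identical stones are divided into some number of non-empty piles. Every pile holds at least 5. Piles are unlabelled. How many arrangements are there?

Enumerating:
23
18+5
17+6
16+7
15+8
14+9
13+10
13+5+5
12+11
12+6+5
11+7+5
11+6+6
10+8+5
10+7+6
9+9+5
9+8+6
9+7+7
8+8+7
8+5+5+5
7+6+5+5
6+6+6+5

21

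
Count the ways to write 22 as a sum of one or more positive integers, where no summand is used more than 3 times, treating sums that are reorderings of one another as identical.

484

A full systematic count gives 484.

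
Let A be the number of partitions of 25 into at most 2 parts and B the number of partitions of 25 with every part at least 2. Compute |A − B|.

370

Partitions of 25 into at most 2 parts: 13.
Partitions of 25 with every part at least 2: 383.
|13 − 383| = 370.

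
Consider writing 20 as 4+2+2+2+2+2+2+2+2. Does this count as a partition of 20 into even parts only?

The parts sum to 20, and the condition 'every summand is even' holds.

Yes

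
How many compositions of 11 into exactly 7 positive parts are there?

210

Place 6 bars in the 10 internal gaps of a row of 11 dots: C(10,6) = 210.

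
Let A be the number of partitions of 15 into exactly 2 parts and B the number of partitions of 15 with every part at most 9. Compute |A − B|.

Partitions of 15 into exactly 2 parts: 7.
Partitions of 15 with every part at most 9: 157.
|7 − 157| = 150.

150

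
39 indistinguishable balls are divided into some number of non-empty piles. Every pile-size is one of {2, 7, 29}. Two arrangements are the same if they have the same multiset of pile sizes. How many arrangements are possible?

Listing the qualifying partitions of 39:
29,2,2,2,2,2
7,7,7,7,7,2,2
7,7,7,2,2,2,2,2,2,2,2,2
7,2,2,2,2,2,2,2,2,2,2,2,2,2,2,2,2

4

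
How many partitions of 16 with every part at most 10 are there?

212

Direct enumeration gives 212 partitions.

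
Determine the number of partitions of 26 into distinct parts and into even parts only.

18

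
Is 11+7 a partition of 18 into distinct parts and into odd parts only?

Yes

The parts sum to 18, and the condition 'all summands are distinct' holds; the condition 'every summand is odd' holds.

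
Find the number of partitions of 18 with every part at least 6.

6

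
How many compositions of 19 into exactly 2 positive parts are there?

18

Equivalently, choose which 1 of the 18 gaps become plus signs: C(18,1) = 18.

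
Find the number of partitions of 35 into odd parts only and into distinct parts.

29

There are too many to list fully; the first 12 (by largest part) are:
35
1+3+31
1+5+29
1+7+27
3+5+27
1+9+25
3+7+25
1+11+23
3+9+23
5+7+23
1+13+21
3+11+21
…and 17 more, for 29 total.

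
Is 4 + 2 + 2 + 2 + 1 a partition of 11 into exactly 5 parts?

Yes

The parts sum to 11, and the condition 'there are exactly 5 summands' holds.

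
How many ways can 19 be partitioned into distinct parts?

There are too many to list fully; the first 12 (by largest part) are:
19
18,1
17,2
16,3
16,2,1
15,4
15,3,1
14,5
14,4,1
14,3,2
13,6
13,5,1
…and 42 more, for 54 total.

54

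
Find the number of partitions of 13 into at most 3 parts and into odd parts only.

6

They are:
13
11 + 1 + 1
9 + 3 + 1
7 + 5 + 1
7 + 3 + 3
5 + 5 + 3
Counting gives 6.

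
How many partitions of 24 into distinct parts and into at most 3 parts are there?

A partial list (first 12 by largest part):
24
1, 23
2, 22
3, 21
1, 2, 21
4, 20
1, 3, 20
5, 19
1, 4, 19
2, 3, 19
6, 18
1, 5, 18
…and 37 more, for 49 total.

49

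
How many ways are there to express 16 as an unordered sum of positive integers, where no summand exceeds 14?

Enumerating by decreasing first part gives 229 partitions in all.

229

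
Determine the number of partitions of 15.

Direct enumeration gives 176 partitions.

176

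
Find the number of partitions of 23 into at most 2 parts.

12

They are:
23
22,1
21,2
20,3
19,4
18,5
17,6
16,7
15,8
14,9
13,10
12,11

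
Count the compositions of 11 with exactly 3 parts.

Place 2 bars in the 10 internal gaps of a row of 11 dots: C(10,2) = 45.

45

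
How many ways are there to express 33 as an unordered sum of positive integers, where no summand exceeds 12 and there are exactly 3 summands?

3

The partitions of 33 that satisfy the conditions:
12 + 12 + 9
12 + 11 + 10
11 + 11 + 11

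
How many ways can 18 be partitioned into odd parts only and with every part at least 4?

3

Enumerating:
5, 13
7, 11
9, 9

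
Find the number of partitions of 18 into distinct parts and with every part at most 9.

They are:
9, 8, 1
9, 7, 2
9, 6, 3
9, 6, 2, 1
9, 5, 4
9, 5, 3, 1
9, 4, 3, 2
8, 7, 3
8, 7, 2, 1
8, 6, 4
8, 6, 3, 1
8, 5, 4, 1
8, 5, 3, 2
8, 4, 3, 2, 1
7, 6, 5
7, 6, 4, 1
7, 6, 3, 2
7, 5, 4, 2
7, 5, 3, 2, 1
6, 5, 4, 3
6, 5, 4, 2, 1

21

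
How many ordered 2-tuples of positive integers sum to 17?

By stars and bars with positive parts, the count is C(16,1) = 16.

16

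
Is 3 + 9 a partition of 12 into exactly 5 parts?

No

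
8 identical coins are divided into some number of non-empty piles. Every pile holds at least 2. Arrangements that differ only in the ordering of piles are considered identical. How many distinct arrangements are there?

7

Listing the qualifying partitions of 8:
8
6,2
5,3
4,4
4,2,2
3,3,2
2,2,2,2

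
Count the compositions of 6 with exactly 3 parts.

10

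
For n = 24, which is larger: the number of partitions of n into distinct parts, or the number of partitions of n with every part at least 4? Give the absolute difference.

72

Partitions of 24 into distinct parts: 122.
Partitions of 24 with every part at least 4: 50.
|122 − 50| = 72.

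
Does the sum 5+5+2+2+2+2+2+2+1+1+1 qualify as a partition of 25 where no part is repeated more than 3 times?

No

The parts sum to 25, and the condition 'no summand is used more than 3 times' is violated.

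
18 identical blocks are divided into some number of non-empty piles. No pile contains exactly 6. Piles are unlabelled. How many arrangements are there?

Direct enumeration gives 308 partitions.

308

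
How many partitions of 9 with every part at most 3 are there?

12

Listing the qualifying partitions of 9:
3, 3, 3
1, 2, 3, 3
1, 1, 1, 3, 3
2, 2, 2, 3
1, 1, 2, 2, 3
1, 1, 1, 1, 2, 3
1, 1, 1, 1, 1, 1, 3
1, 2, 2, 2, 2
1, 1, 1, 2, 2, 2
1, 1, 1, 1, 1, 2, 2
1, 1, 1, 1, 1, 1, 1, 2
1, 1, 1, 1, 1, 1, 1, 1, 1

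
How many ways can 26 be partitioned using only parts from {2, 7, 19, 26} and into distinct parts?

2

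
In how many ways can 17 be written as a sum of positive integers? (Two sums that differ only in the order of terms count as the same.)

There are 297 such partitions.

297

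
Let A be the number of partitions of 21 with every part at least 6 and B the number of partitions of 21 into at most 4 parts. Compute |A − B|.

111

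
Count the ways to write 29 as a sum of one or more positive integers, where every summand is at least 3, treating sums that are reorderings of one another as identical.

273

Counting exhaustively, 273 partitions satisfy the conditions.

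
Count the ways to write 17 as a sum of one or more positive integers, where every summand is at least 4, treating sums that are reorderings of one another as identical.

Enumerating:
17
13,4
12,5
11,6
10,7
9,8
9,4,4
8,5,4
7,6,4
7,5,5
6,6,5
5,4,4,4

12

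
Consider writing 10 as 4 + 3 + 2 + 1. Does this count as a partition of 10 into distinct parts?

Yes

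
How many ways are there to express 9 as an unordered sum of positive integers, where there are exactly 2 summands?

4

Listing the qualifying partitions of 9:
1, 8
2, 7
3, 6
4, 5
That's 4 in total.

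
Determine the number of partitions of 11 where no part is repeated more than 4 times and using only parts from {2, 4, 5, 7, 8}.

4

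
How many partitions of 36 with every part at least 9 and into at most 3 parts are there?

23

The partitions of 36 that satisfy the conditions:
36
27, 9
26, 10
25, 11
24, 12
23, 13
22, 14
21, 15
20, 16
19, 17
18, 18
18, 9, 9
17, 10, 9
16, 11, 9
16, 10, 10
15, 12, 9
15, 11, 10
14, 13, 9
14, 12, 10
14, 11, 11
13, 13, 10
13, 12, 11
12, 12, 12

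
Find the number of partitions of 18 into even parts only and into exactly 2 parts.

Listing the qualifying partitions of 18:
16,2
14,4
12,6
10,8
Counting gives 4.

4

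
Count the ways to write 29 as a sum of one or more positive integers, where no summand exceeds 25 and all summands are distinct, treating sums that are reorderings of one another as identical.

251

Enumerating by decreasing first part gives 251 partitions in all.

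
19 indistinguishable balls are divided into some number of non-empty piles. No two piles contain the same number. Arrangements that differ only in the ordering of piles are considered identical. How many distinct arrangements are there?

54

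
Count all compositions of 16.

32768

There are 15 gaps and each independently is a cut or not, giving 2^15 = 32768.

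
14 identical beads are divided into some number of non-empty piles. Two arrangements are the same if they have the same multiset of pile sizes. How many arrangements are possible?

There are 135 such partitions.

135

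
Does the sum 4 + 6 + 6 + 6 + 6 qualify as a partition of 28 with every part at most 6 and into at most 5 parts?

Yes

The parts sum to 28, and the condition 'no summand exceeds 6' holds; the condition 'there are at most 5 summands' holds.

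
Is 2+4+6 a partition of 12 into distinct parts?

The parts sum to 12, and the condition 'all summands are distinct' holds.

Yes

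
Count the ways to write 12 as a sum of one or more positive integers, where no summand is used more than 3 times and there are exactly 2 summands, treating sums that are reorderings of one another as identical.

6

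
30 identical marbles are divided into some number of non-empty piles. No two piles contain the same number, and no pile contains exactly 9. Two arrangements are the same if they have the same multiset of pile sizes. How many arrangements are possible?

233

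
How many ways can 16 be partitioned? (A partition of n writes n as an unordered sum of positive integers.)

There are 231 such partitions.

231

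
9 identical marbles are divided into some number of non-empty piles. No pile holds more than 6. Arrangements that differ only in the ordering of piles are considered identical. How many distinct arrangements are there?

A partial list (first 12 by largest part):
6+3
6+2+1
6+1+1+1
5+4
5+3+1
5+2+2
5+2+1+1
5+1+1+1+1
4+4+1
4+3+2
4+3+1+1
4+2+2+1
…and 14 more, for 26 total.

26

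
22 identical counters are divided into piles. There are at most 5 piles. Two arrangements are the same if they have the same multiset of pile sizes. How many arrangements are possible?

Direct enumeration gives 255 partitions.

255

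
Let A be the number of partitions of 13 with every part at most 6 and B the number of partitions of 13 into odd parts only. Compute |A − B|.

Partitions of 13 with every part at most 6: 71.
Partitions of 13 into odd parts only: 18.
|71 − 18| = 53.

53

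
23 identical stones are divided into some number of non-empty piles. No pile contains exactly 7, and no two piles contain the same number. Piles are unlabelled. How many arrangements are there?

Counting exhaustively, 79 partitions satisfy the conditions.

79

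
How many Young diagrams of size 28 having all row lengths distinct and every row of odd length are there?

16

Listing the qualifying partitions of 28:
27 + 1
25 + 3
23 + 5
21 + 7
19 + 9
19 + 5 + 3 + 1
17 + 11
17 + 7 + 3 + 1
15 + 13
15 + 9 + 3 + 1
15 + 7 + 5 + 1
13 + 11 + 3 + 1
13 + 9 + 5 + 1
13 + 7 + 5 + 3
11 + 9 + 7 + 1
11 + 9 + 5 + 3
That's 16 in total.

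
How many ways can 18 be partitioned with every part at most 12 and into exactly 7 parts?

A partial list (first 12 by largest part):
12, 1, 1, 1, 1, 1, 1
11, 2, 1, 1, 1, 1, 1
10, 3, 1, 1, 1, 1, 1
10, 2, 2, 1, 1, 1, 1
9, 4, 1, 1, 1, 1, 1
9, 3, 2, 1, 1, 1, 1
9, 2, 2, 2, 1, 1, 1
8, 5, 1, 1, 1, 1, 1
8, 4, 2, 1, 1, 1, 1
8, 3, 3, 1, 1, 1, 1
8, 3, 2, 2, 1, 1, 1
8, 2, 2, 2, 2, 1, 1
…and 37 more, for 49 total.

49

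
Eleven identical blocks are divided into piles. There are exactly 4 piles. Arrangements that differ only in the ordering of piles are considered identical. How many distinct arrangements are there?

Enumerating:
8,1,1,1
7,2,1,1
6,3,1,1
6,2,2,1
5,4,1,1
5,3,2,1
5,2,2,2
4,4,2,1
4,3,3,1
4,3,2,2
3,3,3,2
Counting gives 11.

11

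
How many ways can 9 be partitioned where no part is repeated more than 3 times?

Enumerating:
9
8, 1
7, 2
7, 1, 1
6, 3
6, 2, 1
6, 1, 1, 1
5, 4
5, 3, 1
5, 2, 2
5, 2, 1, 1
4, 4, 1
4, 3, 2
4, 3, 1, 1
4, 2, 2, 1
4, 2, 1, 1, 1
3, 3, 3
3, 3, 2, 1
3, 3, 1, 1, 1
3, 2, 2, 2
3, 2, 2, 1, 1
2, 2, 2, 1, 1, 1

22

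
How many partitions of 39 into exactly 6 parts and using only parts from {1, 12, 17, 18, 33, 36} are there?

2

They are:
18 + 17 + 1 + 1 + 1 + 1
12 + 12 + 12 + 1 + 1 + 1
That's 2 in total.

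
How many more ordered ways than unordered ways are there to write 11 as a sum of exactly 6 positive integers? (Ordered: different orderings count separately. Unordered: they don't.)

Compositions: C(10,5) = 252.
Unordered (partitions into 6 parts): 7.
Difference: 252 − 7 = 245.

245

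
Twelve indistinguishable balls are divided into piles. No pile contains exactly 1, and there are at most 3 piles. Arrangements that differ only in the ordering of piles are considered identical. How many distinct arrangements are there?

13

They are:
12
10,2
9,3
8,4
8,2,2
7,5
7,3,2
6,6
6,4,2
6,3,3
5,5,2
5,4,3
4,4,4
That's 13 in total.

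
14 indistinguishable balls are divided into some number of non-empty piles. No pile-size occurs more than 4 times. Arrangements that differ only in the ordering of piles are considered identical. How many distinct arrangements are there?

A full systematic count gives 100.

100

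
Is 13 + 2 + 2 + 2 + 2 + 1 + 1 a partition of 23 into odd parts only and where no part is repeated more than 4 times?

No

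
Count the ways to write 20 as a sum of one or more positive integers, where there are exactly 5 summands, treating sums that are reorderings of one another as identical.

84

There are 84 such partitions.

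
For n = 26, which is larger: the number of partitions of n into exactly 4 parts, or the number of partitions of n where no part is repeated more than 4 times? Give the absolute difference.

Partitions of 26 into exactly 4 parts: 136.
Partitions of 26 where no part is repeated more than 4 times: 1414.
|136 − 1414| = 1278.

1278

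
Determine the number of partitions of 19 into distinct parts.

54

There are too many to list fully; the first 12 (by largest part) are:
19
18, 1
17, 2
16, 3
16, 2, 1
15, 4
15, 3, 1
14, 5
14, 4, 1
14, 3, 2
13, 6
13, 5, 1
…and 42 more, for 54 total.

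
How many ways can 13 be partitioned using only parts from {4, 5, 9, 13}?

3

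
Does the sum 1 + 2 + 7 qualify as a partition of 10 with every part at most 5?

No

The parts sum to 10, and the condition 'no summand exceeds 5' is violated.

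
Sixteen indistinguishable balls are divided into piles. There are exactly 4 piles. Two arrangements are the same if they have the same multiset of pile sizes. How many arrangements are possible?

34

A partial list (first 12 by largest part):
13,1,1,1
12,2,1,1
11,3,1,1
11,2,2,1
10,4,1,1
10,3,2,1
10,2,2,2
9,5,1,1
9,4,2,1
9,3,3,1
9,3,2,2
8,6,1,1
…and 22 more, for 34 total.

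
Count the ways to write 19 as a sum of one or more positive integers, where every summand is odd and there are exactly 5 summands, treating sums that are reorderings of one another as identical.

Enumerating:
15, 1, 1, 1, 1
13, 3, 1, 1, 1
11, 5, 1, 1, 1
11, 3, 3, 1, 1
9, 7, 1, 1, 1
9, 5, 3, 1, 1
9, 3, 3, 3, 1
7, 7, 3, 1, 1
7, 5, 5, 1, 1
7, 5, 3, 3, 1
7, 3, 3, 3, 3
5, 5, 5, 3, 1
5, 5, 3, 3, 3

13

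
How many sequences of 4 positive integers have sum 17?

560

A composition of 17 into 4 positive parts is chosen by placing 3 dividers among the 16 gaps between 17 units: C(16,3) = 560.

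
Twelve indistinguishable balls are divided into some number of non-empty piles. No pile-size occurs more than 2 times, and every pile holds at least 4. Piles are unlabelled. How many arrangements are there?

4

Enumerating:
12
8, 4
7, 5
6, 6
Counting gives 4.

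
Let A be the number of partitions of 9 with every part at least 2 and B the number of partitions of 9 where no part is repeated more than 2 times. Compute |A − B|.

8

Partitions of 9 with every part at least 2: 8.
Partitions of 9 where no part is repeated more than 2 times: 16.
|8 − 16| = 8.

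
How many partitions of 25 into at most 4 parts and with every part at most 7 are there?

The partitions of 25 that satisfy the conditions:
7+7+7+4
7+7+6+5
7+6+6+6
Counting gives 3.

3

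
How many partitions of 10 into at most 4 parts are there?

Listing the qualifying partitions of 10:
10
9+1
8+2
8+1+1
7+3
7+2+1
7+1+1+1
6+4
6+3+1
6+2+2
6+2+1+1
5+5
5+4+1
5+3+2
5+3+1+1
5+2+2+1
4+4+2
4+4+1+1
4+3+3
4+3+2+1
4+2+2+2
3+3+3+1
3+3+2+2
That's 23 in total.

23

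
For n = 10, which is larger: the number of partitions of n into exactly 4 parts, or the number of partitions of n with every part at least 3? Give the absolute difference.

4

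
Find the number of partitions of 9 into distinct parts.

8

Listing the qualifying partitions of 9:
9
8,1
7,2
6,3
6,2,1
5,4
5,3,1
4,3,2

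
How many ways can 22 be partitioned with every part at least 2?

Counting exhaustively, 210 partitions satisfy the conditions.

210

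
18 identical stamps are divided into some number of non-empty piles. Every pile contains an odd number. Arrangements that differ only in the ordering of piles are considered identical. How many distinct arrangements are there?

46

There are too many to list fully; the first 12 (by largest part) are:
1, 17
3, 15
1, 1, 1, 15
5, 13
1, 1, 3, 13
1, 1, 1, 1, 1, 13
7, 11
1, 1, 5, 11
1, 3, 3, 11
1, 1, 1, 1, 3, 11
1, 1, 1, 1, 1, 1, 1, 11
9, 9
…and 34 more, for 46 total.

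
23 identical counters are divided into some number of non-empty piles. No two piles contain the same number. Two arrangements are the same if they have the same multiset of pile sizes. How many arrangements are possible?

Counting exhaustively, 104 partitions satisfy the conditions.

104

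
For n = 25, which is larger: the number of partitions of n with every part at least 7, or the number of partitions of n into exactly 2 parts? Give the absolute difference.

1

Partitions of 25 with every part at least 7: 11.
Partitions of 25 into exactly 2 parts: 12.
|11 − 12| = 1.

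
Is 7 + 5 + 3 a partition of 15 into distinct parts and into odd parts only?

The parts sum to 15, and the condition 'all summands are distinct' holds; the condition 'every summand is odd' holds.

Yes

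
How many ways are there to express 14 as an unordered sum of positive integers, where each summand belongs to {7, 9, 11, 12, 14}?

Enumerating:
14
7,7
Counting gives 2.

2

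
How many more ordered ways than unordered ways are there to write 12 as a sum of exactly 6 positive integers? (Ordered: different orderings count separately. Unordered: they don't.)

451

Compositions: C(11,5) = 462.
Partitions of 12 into exactly 6 parts: 11.
Difference: 462 − 11 = 451.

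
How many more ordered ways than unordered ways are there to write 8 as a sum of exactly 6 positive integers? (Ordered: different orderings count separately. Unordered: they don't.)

Compositions: C(7,5) = 21.
Partitions of 8 into exactly 6 parts: 2.
Difference: 21 − 2 = 19.

19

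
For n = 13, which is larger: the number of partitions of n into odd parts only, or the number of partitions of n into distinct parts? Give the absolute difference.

Partitions of 13 into odd parts only: 18.
Partitions of 13 into distinct parts: 18.
|18 − 18| = 0.

0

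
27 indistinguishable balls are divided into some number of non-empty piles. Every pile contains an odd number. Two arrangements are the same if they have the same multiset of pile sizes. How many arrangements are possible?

Direct enumeration gives 192 partitions.

192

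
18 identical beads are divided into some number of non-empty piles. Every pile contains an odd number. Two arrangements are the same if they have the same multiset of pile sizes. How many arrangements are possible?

46

There are too many to list fully; the first 12 (by largest part) are:
1, 17
3, 15
1, 1, 1, 15
5, 13
1, 1, 3, 13
1, 1, 1, 1, 1, 13
7, 11
1, 1, 5, 11
1, 3, 3, 11
1, 1, 1, 1, 3, 11
1, 1, 1, 1, 1, 1, 1, 11
9, 9
…and 34 more, for 46 total.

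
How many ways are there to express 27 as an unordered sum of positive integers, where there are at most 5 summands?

Direct enumeration gives 480 partitions.

480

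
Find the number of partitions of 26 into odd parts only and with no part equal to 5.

A full systematic count gives 89.

89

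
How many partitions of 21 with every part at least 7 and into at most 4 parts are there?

Enumerating:
21
14, 7
13, 8
12, 9
11, 10
7, 7, 7
Counting gives 6.

6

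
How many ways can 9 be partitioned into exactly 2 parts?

4

The partitions of 9 that satisfy the conditions:
8+1
7+2
6+3
5+4
That's 4 in total.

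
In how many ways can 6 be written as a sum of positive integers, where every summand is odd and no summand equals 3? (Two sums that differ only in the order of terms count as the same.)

2

Enumerating:
1+5
1+1+1+1+1+1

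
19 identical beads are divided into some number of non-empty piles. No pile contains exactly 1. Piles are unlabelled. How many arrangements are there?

105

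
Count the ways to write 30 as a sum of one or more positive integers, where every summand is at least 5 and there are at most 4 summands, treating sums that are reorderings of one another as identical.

There are too many to list fully; the first 12 (by largest part) are:
30
25,5
24,6
23,7
22,8
21,9
20,10
20,5,5
19,11
19,6,5
18,12
18,7,5
…and 50 more, for 62 total.

62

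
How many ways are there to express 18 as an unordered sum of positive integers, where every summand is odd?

There are too many to list fully; the first 12 (by largest part) are:
17, 1
15, 3
15, 1, 1, 1
13, 5
13, 3, 1, 1
13, 1, 1, 1, 1, 1
11, 7
11, 5, 1, 1
11, 3, 3, 1
11, 3, 1, 1, 1, 1
11, 1, 1, 1, 1, 1, 1, 1
9, 9
…and 34 more, for 46 total.

46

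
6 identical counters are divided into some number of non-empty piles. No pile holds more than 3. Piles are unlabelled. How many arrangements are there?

Listing the qualifying partitions of 6:
3 + 3
3 + 2 + 1
3 + 1 + 1 + 1
2 + 2 + 2
2 + 2 + 1 + 1
2 + 1 + 1 + 1 + 1
1 + 1 + 1 + 1 + 1 + 1

7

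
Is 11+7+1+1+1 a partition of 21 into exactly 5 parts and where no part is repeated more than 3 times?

Yes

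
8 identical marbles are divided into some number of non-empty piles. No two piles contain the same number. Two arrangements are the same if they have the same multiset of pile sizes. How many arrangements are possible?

The partitions of 8 that satisfy the conditions:
8
7, 1
6, 2
5, 3
5, 2, 1
4, 3, 1
That's 6 in total.

6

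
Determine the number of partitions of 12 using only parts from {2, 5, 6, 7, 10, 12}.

7

Listing the qualifying partitions of 12:
12
10 + 2
7 + 5
6 + 6
6 + 2 + 2 + 2
5 + 5 + 2
2 + 2 + 2 + 2 + 2 + 2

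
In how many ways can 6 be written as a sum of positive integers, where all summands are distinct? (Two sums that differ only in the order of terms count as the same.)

4

Listing the qualifying partitions of 6:
6
5 + 1
4 + 2
3 + 2 + 1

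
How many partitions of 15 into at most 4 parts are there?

A partial list (first 12 by largest part):
15
14 + 1
13 + 2
13 + 1 + 1
12 + 3
12 + 2 + 1
12 + 1 + 1 + 1
11 + 4
11 + 3 + 1
11 + 2 + 2
11 + 2 + 1 + 1
10 + 5
…and 42 more, for 54 total.

54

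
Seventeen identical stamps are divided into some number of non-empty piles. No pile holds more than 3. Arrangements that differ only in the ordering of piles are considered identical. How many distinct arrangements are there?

A partial list (first 12 by largest part):
3 + 3 + 3 + 3 + 3 + 2
3 + 3 + 3 + 3 + 3 + 1 + 1
3 + 3 + 3 + 3 + 2 + 2 + 1
3 + 3 + 3 + 3 + 2 + 1 + 1 + 1
3 + 3 + 3 + 3 + 1 + 1 + 1 + 1 + 1
3 + 3 + 3 + 2 + 2 + 2 + 2
3 + 3 + 3 + 2 + 2 + 2 + 1 + 1
3 + 3 + 3 + 2 + 2 + 1 + 1 + 1 + 1
3 + 3 + 3 + 2 + 1 + 1 + 1 + 1 + 1 + 1
3 + 3 + 3 + 1 + 1 + 1 + 1 + 1 + 1 + 1 + 1
3 + 3 + 2 + 2 + 2 + 2 + 2 + 1
3 + 3 + 2 + 2 + 2 + 2 + 1 + 1 + 1
…and 21 more, for 33 total.

33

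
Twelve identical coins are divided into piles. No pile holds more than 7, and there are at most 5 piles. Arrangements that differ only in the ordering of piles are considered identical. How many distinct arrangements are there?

35

There are too many to list fully; the first 12 (by largest part) are:
7 + 5
7 + 4 + 1
7 + 3 + 2
7 + 3 + 1 + 1
7 + 2 + 2 + 1
7 + 2 + 1 + 1 + 1
6 + 6
6 + 5 + 1
6 + 4 + 2
6 + 4 + 1 + 1
6 + 3 + 3
6 + 3 + 2 + 1
…and 23 more, for 35 total.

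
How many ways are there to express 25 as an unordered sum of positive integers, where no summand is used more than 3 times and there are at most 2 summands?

13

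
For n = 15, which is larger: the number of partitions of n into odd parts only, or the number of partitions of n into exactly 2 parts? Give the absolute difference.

20

Partitions of 15 into odd parts only: 27.
Partitions of 15 into exactly 2 parts: 7.
|27 − 7| = 20.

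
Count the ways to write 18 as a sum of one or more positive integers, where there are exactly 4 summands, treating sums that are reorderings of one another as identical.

There are too many to list fully; the first 12 (by largest part) are:
15, 1, 1, 1
14, 2, 1, 1
13, 3, 1, 1
13, 2, 2, 1
12, 4, 1, 1
12, 3, 2, 1
12, 2, 2, 2
11, 5, 1, 1
11, 4, 2, 1
11, 3, 3, 1
11, 3, 2, 2
10, 6, 1, 1
…and 35 more, for 47 total.

47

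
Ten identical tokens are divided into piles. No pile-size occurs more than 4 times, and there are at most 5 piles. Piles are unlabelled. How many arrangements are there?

29

A partial list (first 12 by largest part):
10
9 + 1
8 + 2
8 + 1 + 1
7 + 3
7 + 2 + 1
7 + 1 + 1 + 1
6 + 4
6 + 3 + 1
6 + 2 + 2
6 + 2 + 1 + 1
6 + 1 + 1 + 1 + 1
…and 17 more, for 29 total.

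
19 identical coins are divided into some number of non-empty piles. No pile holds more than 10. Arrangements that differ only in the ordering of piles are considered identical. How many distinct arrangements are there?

423

There are 423 such partitions.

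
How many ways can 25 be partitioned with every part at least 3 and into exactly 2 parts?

10

The partitions of 25 that satisfy the conditions:
22,3
21,4
20,5
19,6
18,7
17,8
16,9
15,10
14,11
13,12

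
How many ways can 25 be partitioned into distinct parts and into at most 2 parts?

13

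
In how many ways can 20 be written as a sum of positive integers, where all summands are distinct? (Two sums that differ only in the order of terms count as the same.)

64

There are too many to list fully; the first 12 (by largest part) are:
20
1, 19
2, 18
3, 17
1, 2, 17
4, 16
1, 3, 16
5, 15
1, 4, 15
2, 3, 15
6, 14
1, 5, 14
…and 52 more, for 64 total.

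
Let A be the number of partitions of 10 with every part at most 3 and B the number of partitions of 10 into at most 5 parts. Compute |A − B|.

Partitions of 10 with every part at most 3: 14.
Partitions of 10 into at most 5 parts: 30.
|14 − 30| = 16.

16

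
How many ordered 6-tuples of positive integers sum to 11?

252

A composition of 11 into 6 positive parts is chosen by placing 5 dividers among the 10 gaps between 11 units: C(10,5) = 252.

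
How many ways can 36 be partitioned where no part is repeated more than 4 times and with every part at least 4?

356

There are 356 such partitions.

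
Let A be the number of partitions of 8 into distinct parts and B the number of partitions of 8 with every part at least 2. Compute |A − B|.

1

Partitions of 8 into distinct parts: 6.
Partitions of 8 with every part at least 2: 7.
|6 − 7| = 1.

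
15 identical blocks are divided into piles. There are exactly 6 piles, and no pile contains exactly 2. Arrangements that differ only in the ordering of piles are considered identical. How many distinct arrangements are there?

8

They are:
10+1+1+1+1+1
8+3+1+1+1+1
7+4+1+1+1+1
6+5+1+1+1+1
6+3+3+1+1+1
5+4+3+1+1+1
4+4+4+1+1+1
4+3+3+3+1+1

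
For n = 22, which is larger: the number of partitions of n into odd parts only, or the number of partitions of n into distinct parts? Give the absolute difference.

Partitions of 22 into odd parts only: 89.
Partitions of 22 into distinct parts: 89.
|89 − 89| = 0.

0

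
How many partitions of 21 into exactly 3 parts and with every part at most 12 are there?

21

Listing the qualifying partitions of 21:
1+8+12
2+7+12
3+6+12
4+5+12
1+9+11
2+8+11
3+7+11
4+6+11
5+5+11
1+10+10
2+9+10
3+8+10
4+7+10
5+6+10
3+9+9
4+8+9
5+7+9
6+6+9
5+8+8
6+7+8
7+7+7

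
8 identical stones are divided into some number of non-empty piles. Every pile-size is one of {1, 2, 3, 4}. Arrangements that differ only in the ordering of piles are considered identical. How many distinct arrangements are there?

15

Enumerating:
4 + 4
4 + 3 + 1
4 + 2 + 2
4 + 2 + 1 + 1
4 + 1 + 1 + 1 + 1
3 + 3 + 2
3 + 3 + 1 + 1
3 + 2 + 2 + 1
3 + 2 + 1 + 1 + 1
3 + 1 + 1 + 1 + 1 + 1
2 + 2 + 2 + 2
2 + 2 + 2 + 1 + 1
2 + 2 + 1 + 1 + 1 + 1
2 + 1 + 1 + 1 + 1 + 1 + 1
1 + 1 + 1 + 1 + 1 + 1 + 1 + 1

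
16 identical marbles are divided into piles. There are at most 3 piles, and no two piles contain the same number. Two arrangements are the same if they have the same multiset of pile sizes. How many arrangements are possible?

They are:
16
1 + 15
2 + 14
3 + 13
1 + 2 + 13
4 + 12
1 + 3 + 12
5 + 11
1 + 4 + 11
2 + 3 + 11
6 + 10
1 + 5 + 10
2 + 4 + 10
7 + 9
1 + 6 + 9
2 + 5 + 9
3 + 4 + 9
1 + 7 + 8
2 + 6 + 8
3 + 5 + 8
3 + 6 + 7
4 + 5 + 7
Counting gives 22.

22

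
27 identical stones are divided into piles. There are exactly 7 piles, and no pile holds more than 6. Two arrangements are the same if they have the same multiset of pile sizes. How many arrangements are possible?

46

A partial list (first 12 by largest part):
6 + 6 + 6 + 6 + 1 + 1 + 1
6 + 6 + 6 + 5 + 2 + 1 + 1
6 + 6 + 6 + 4 + 3 + 1 + 1
6 + 6 + 6 + 4 + 2 + 2 + 1
6 + 6 + 6 + 3 + 3 + 2 + 1
6 + 6 + 6 + 3 + 2 + 2 + 2
6 + 6 + 5 + 5 + 3 + 1 + 1
6 + 6 + 5 + 5 + 2 + 2 + 1
6 + 6 + 5 + 4 + 4 + 1 + 1
6 + 6 + 5 + 4 + 3 + 2 + 1
6 + 6 + 5 + 4 + 2 + 2 + 2
6 + 6 + 5 + 3 + 3 + 3 + 1
…and 34 more, for 46 total.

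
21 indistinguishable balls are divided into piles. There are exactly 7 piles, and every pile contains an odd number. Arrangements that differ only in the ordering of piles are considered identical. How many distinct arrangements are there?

15

Listing the qualifying partitions of 21:
1+1+1+1+1+1+15
1+1+1+1+1+3+13
1+1+1+1+1+5+11
1+1+1+1+3+3+11
1+1+1+1+1+7+9
1+1+1+1+3+5+9
1+1+1+3+3+3+9
1+1+1+1+3+7+7
1+1+1+1+5+5+7
1+1+1+3+3+5+7
1+1+3+3+3+3+7
1+1+1+3+5+5+5
1+1+3+3+3+5+5
1+3+3+3+3+3+5
3+3+3+3+3+3+3
That's 15 in total.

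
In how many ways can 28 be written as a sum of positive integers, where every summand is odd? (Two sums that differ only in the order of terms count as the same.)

A full systematic count gives 222.

222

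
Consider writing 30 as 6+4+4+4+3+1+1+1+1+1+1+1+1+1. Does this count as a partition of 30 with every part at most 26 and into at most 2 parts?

No

The parts sum to 30, and the condition 'there are at most 2 summands' is violated.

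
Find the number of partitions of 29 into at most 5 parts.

603

Direct enumeration gives 603 partitions.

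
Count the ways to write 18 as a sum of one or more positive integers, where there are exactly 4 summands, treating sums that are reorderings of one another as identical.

47

There are too many to list fully; the first 12 (by largest part) are:
15,1,1,1
14,2,1,1
13,3,1,1
13,2,2,1
12,4,1,1
12,3,2,1
12,2,2,2
11,5,1,1
11,4,2,1
11,3,3,1
11,3,2,2
10,6,1,1
…and 35 more, for 47 total.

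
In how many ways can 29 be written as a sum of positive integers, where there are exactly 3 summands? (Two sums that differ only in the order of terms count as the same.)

70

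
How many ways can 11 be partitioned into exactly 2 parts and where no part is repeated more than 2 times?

The partitions of 11 that satisfy the conditions:
1 + 10
2 + 9
3 + 8
4 + 7
5 + 6
That's 5 in total.

5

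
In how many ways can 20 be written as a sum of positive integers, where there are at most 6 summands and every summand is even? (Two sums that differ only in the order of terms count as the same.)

There are too many to list fully; the first 12 (by largest part) are:
20
18,2
16,4
16,2,2
14,6
14,4,2
14,2,2,2
12,8
12,6,2
12,4,4
12,4,2,2
12,2,2,2,2
…and 23 more, for 35 total.

35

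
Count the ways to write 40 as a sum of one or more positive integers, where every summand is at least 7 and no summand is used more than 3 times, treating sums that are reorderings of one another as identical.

93

Enumerating by decreasing first part gives 93 partitions in all.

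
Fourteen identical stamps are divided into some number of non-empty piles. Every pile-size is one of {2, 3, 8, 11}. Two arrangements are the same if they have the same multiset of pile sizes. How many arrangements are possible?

6

Enumerating:
11+3
8+3+3
8+2+2+2
3+3+3+3+2
3+3+2+2+2+2
2+2+2+2+2+2+2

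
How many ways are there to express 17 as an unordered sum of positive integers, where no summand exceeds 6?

A full systematic count gives 163.

163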